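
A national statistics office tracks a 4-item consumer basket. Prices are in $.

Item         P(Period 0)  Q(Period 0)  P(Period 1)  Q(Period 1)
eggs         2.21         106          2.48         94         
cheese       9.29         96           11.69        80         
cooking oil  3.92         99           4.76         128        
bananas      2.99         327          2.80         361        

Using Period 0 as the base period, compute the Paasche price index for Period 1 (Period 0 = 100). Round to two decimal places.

110.12

Paasche price index uses current-period quantities as weights.
ΣP(Period 1)·Q(Period 1) = 2.48×94 + 11.69×80 + 4.76×128 + 2.80×361 = 233.12 + 935.2 + 609.28 + 1010.8 = 2788.4
ΣP(Period 0)·Q(Period 1) = 2.21×94 + 9.29×80 + 3.92×128 + 2.99×361 = 207.74 + 743.2 + 501.76 + 1079.39 = 2532.09
Index = 2788.4 / 2532.09 × 100 = 110.1225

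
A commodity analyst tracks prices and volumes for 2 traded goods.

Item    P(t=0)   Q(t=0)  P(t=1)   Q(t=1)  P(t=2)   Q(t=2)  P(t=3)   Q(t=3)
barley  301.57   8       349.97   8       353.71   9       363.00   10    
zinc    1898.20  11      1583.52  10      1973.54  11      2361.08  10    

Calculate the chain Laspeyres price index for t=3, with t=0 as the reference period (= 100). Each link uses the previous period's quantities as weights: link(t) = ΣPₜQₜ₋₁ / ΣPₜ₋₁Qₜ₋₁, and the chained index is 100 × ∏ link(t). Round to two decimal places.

123.46

Link t=0→t=1:
ΣP(t=1)Q(t=0) = 349.97×8 + 1583.52×11 = 2799.76 + 17418.72 = 20218.48
ΣP(t=0)Q(t=0) = 301.57×8 + 1898.20×11 = 2412.56 + 20880.2 = 23292.76
link = 20218.48/23292.76 = 0.868016
Link t=1→t=2:
ΣP(t=2)Q(t=1) = 353.71×8 + 1973.54×10 = 2829.68 + 19735.4 = 22565.08
ΣP(t=1)Q(t=1) = 349.97×8 + 1583.52×10 = 2799.76 + 15835.2 = 18634.96
link = 22565.08/18634.96 = 1.210900
Link t=2→t=3:
ΣP(t=3)Q(t=2) = 363.00×9 + 2361.08×11 = 3267 + 25971.88 = 29238.88
ΣP(t=2)Q(t=2) = 353.71×9 + 1973.54×11 = 3183.39 + 21708.94 = 24892.33
link = 29238.88/24892.33 = 1.174614
Chained index = 100 × 0.868016 × 1.210900 × 1.174614 = 123.4614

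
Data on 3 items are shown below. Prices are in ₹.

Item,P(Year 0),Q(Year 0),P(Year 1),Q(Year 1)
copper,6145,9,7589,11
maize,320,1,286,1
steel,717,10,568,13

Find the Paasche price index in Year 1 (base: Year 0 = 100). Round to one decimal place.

Paasche price index uses current-period quantities as weights.
ΣP(Year 1)·Q(Year 1) = 7589×11 + 286×1 + 568×13 = 83479 + 286 + 7384 = 91149
ΣP(Year 0)·Q(Year 1) = 6145×11 + 320×1 + 717×13 = 67595 + 320 + 9321 = 77236
Index = 91149 / 77236 × 100 = 118.0136

118.0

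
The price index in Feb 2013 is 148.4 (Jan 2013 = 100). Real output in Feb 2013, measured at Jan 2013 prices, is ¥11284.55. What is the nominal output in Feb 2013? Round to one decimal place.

16746.3

Nominal = Real × (Index/100) = 11284.55 × (148.4/100)
        = 11284.55 × 1.484 = 16746.2722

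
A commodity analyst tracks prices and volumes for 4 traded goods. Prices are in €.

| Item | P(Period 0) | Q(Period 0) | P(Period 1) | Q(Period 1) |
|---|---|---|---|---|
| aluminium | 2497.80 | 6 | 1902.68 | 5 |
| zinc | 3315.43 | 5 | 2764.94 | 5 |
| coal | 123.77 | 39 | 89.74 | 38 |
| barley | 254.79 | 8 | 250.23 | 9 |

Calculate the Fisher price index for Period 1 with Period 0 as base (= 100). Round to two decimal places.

80.21

Laspeyres component (base-period weights):
ΣP(Period 1)Q(Period 0) = 1902.68×6 + 2764.94×5 + 89.74×39 + 250.23×8 = 11416.08 + 13824.7 + 3499.86 + 2001.84 = 30742.48
ΣP(Period 0)Q(Period 0) = 2497.80×6 + 3315.43×5 + 123.77×39 + 254.79×8 = 14986.8 + 16577.15 + 4827.03 + 2038.32 = 38429.3
L = 30742.48 / 38429.3 × 100 = 79.9975
Paasche component (current-period weights):
ΣP(Period 1)Q(Period 1) = 1902.68×5 + 2764.94×5 + 89.74×38 + 250.23×9 = 9513.4 + 13824.7 + 3410.12 + 2252.07 = 29000.29
ΣP(Period 0)Q(Period 1) = 2497.80×5 + 3315.43×5 + 123.77×38 + 254.79×9 = 12489 + 16577.15 + 4703.26 + 2293.11 = 36062.52
P = 29000.29 / 36062.52 × 100 = 80.4167
Fisher = √(L × P) = √(79.9975 × 80.4167) = 80.2068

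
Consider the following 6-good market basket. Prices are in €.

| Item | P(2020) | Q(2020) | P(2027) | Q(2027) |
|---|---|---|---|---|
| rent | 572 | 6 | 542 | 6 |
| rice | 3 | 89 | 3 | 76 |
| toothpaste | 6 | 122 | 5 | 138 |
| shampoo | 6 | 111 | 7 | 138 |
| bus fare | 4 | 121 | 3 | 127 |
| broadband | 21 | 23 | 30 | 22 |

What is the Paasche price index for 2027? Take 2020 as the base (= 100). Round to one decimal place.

98.3

Paasche price index uses current-period quantities as weights.
ΣP(2027)·Q(2027) = 542×6 + 3×76 + 5×138 + 7×138 + 3×127 + 30×22 = 3252 + 228 + 690 + 966 + 381 + 660 = 6177
ΣP(2020)·Q(2027) = 572×6 + 3×76 + 6×138 + 6×138 + 4×127 + 21×22 = 3432 + 228 + 828 + 828 + 508 + 462 = 6286
Index = 6177 / 6286 × 100 = 98.2660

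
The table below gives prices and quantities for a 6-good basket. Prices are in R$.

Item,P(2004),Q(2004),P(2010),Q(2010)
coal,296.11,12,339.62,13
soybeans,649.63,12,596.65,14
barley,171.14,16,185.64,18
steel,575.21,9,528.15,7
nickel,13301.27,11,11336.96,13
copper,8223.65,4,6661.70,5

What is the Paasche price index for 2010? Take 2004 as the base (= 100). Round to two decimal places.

85.65

Paasche price index uses current-period quantities as weights.
ΣP(2010)·Q(2010) = 339.62×13 + 596.65×14 + 185.64×18 + 528.15×7 + 11336.96×13 + 6661.70×5 = 4415.06 + 8353.1 + 3341.52 + 3697.05 + 147380.48 + 33308.5 = 200495.71
ΣP(2004)·Q(2010) = 296.11×13 + 649.63×14 + 171.14×18 + 575.21×7 + 13301.27×13 + 8223.65×5 = 3849.43 + 9094.82 + 3080.52 + 4026.47 + 172916.51 + 41118.25 = 234086
Index = 200495.71 / 234086 × 100 = 85.6504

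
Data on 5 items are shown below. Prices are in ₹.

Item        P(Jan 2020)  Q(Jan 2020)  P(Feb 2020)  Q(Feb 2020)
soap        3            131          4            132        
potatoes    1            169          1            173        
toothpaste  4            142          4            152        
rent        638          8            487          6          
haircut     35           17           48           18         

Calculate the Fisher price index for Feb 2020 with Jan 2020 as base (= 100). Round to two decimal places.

88.93

Laspeyres component (base-period weights):
ΣP(Feb 2020)Q(Jan 2020) = 4×131 + 1×169 + 4×142 + 487×8 + 48×17 = 524 + 169 + 568 + 3896 + 816 = 5973
ΣP(Jan 2020)Q(Jan 2020) = 3×131 + 1×169 + 4×142 + 638×8 + 35×17 = 393 + 169 + 568 + 5104 + 595 = 6829
L = 5973 / 6829 × 100 = 87.4652
Paasche component (current-period weights):
ΣP(Feb 2020)Q(Feb 2020) = 4×132 + 1×173 + 4×152 + 487×6 + 48×18 = 528 + 173 + 608 + 2922 + 864 = 5095
ΣP(Jan 2020)Q(Feb 2020) = 3×132 + 1×173 + 4×152 + 638×6 + 35×18 = 396 + 173 + 608 + 3828 + 630 = 5635
P = 5095 / 5635 × 100 = 90.4170
Fisher = √(L × P) = √(87.4652 × 90.4170) = 88.9289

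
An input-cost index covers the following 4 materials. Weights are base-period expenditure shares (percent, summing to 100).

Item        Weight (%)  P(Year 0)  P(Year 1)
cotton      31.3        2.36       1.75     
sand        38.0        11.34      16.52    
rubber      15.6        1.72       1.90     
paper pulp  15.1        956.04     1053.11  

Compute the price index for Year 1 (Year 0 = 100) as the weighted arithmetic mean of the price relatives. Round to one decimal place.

112.4

cotton: 31.3 × (1.75/2.36) = 31.3 × 0.741525 = 23.2097
sand: 38.0 × (16.52/11.34) = 38.0 × 1.456790 = 55.3580
rubber: 15.6 × (1.90/1.72) = 15.6 × 1.104651 = 17.2326
paper pulp: 15.1 × (1053.11/956.04) = 15.1 × 1.101533 = 16.6332
Index = Σ wᵢ·(p₁ᵢ/p₀ᵢ) = 23.2097 + 55.3580 + 17.2326 + 16.6332 = 112.4335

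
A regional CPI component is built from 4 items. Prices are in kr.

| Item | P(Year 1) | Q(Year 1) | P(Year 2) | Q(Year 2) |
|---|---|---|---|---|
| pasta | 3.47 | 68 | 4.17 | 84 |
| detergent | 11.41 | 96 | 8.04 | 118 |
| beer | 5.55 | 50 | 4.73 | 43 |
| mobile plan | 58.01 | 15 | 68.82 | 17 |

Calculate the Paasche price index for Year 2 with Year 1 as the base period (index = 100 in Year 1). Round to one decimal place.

Paasche price index uses current-period quantities as weights.
ΣP(Year 2)·Q(Year 2) = 4.17×84 + 8.04×118 + 4.73×43 + 68.82×17 = 350.28 + 948.72 + 203.39 + 1169.94 = 2672.33
ΣP(Year 1)·Q(Year 2) = 3.47×84 + 11.41×118 + 5.55×43 + 58.01×17 = 291.48 + 1346.38 + 238.65 + 986.17 = 2862.68
Index = 2672.33 / 2862.68 × 100 = 93.3506

93.4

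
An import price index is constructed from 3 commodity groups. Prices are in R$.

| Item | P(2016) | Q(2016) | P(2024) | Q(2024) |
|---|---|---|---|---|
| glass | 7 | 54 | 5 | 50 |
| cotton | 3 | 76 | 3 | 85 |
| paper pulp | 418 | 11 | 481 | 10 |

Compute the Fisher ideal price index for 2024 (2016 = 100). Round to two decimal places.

111.16

Laspeyres component (base-period weights):
ΣP(2024)Q(2016) = 5×54 + 3×76 + 481×11 = 270 + 228 + 5291 = 5789
ΣP(2016)Q(2016) = 7×54 + 3×76 + 418×11 = 378 + 228 + 4598 = 5204
L = 5789 / 5204 × 100 = 111.2414
Paasche component (current-period weights):
ΣP(2024)Q(2024) = 5×50 + 3×85 + 481×10 = 250 + 255 + 4810 = 5315
ΣP(2016)Q(2024) = 7×50 + 3×85 + 418×10 = 350 + 255 + 4180 = 4785
P = 5315 / 4785 × 100 = 111.0763
Fisher = √(L × P) = √(111.2414 × 111.0763) = 111.1588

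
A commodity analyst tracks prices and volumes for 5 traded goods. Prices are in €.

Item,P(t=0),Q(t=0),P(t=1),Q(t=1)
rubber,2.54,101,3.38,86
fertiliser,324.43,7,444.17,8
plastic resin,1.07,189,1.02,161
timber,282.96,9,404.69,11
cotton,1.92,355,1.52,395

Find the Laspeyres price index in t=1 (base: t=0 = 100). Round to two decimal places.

131.34

Laspeyres price index uses base-period quantities as weights.
ΣP(t=1)·Q(t=0) = 3.38×101 + 444.17×7 + 1.02×189 + 404.69×9 + 1.52×355 = 341.38 + 3109.19 + 192.78 + 3642.21 + 539.6 = 7825.16
ΣP(t=0)·Q(t=0) = 2.54×101 + 324.43×7 + 1.07×189 + 282.96×9 + 1.92×355 = 256.54 + 2271.01 + 202.23 + 2546.64 + 681.6 = 5958.02
Index = 7825.16 / 5958.02 × 100 = 131.3383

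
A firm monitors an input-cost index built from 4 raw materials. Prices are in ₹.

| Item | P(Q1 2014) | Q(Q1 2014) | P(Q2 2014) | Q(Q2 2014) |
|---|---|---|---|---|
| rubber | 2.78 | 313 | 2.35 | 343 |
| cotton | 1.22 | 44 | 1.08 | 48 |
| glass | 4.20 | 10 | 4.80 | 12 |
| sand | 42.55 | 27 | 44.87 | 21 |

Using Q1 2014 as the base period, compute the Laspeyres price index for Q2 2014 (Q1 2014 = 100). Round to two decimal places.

Laspeyres price index uses base-period quantities as weights.
ΣP(Q2 2014)·Q(Q1 2014) = 2.35×313 + 1.08×44 + 4.80×10 + 44.87×27 = 735.55 + 47.52 + 48 + 1211.49 = 2042.56
ΣP(Q1 2014)·Q(Q1 2014) = 2.78×313 + 1.22×44 + 4.20×10 + 42.55×27 = 870.14 + 53.68 + 42 + 1148.85 = 2114.67
Index = 2042.56 / 2114.67 × 100 = 96.5900

96.59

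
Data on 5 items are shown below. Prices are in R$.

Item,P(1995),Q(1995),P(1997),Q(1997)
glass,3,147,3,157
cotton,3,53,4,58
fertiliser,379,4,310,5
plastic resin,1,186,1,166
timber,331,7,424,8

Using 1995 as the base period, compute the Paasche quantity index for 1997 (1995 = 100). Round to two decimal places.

Paasche quantity index uses current-period prices as weights.
ΣP(1997)·Q(1997) = 3×157 + 4×58 + 310×5 + 1×166 + 424×8 = 471 + 232 + 1550 + 166 + 3392 = 5811
ΣP(1997)·Q(1995) = 3×147 + 4×53 + 310×4 + 1×186 + 424×7 = 441 + 212 + 1240 + 186 + 2968 = 5047
Index = 5811 / 5047 × 100 = 115.1377

115.14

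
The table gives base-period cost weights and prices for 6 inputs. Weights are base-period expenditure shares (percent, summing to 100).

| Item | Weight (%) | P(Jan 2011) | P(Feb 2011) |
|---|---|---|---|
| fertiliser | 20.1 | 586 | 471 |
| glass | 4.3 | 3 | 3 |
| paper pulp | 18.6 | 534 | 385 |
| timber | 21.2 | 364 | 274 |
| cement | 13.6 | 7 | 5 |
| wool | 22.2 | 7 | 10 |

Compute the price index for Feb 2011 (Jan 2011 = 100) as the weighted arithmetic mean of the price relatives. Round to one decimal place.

fertiliser: 20.1 × (471/586) = 20.1 × 0.803754 = 16.1555
glass: 4.3 × (3/3) = 4.3 × 1.000000 = 4.3000
paper pulp: 18.6 × (385/534) = 18.6 × 0.720974 = 13.4101
timber: 21.2 × (274/364) = 21.2 × 0.752747 = 15.9582
cement: 13.6 × (5/7) = 13.6 × 0.714286 = 9.7143
wool: 22.2 × (10/7) = 22.2 × 1.428571 = 31.7143
Index = Σ wᵢ·(p₁ᵢ/p₀ᵢ) = 16.1555 + 4.3000 + 13.4101 + 15.9582 + 9.7143 + 31.7143 = 91.2524

91.3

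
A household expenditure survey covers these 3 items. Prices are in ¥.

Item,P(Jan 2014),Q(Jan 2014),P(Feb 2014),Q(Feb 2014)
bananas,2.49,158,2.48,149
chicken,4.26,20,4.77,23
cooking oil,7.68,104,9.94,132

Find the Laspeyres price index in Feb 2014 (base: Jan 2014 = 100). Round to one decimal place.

119.1

Laspeyres price index uses base-period quantities as weights.
ΣP(Feb 2014)·Q(Jan 2014) = 2.48×158 + 4.77×20 + 9.94×104 = 391.84 + 95.4 + 1033.76 = 1521
ΣP(Jan 2014)·Q(Jan 2014) = 2.49×158 + 4.26×20 + 7.68×104 = 393.42 + 85.2 + 798.72 = 1277.34
Index = 1521 / 1277.34 × 100 = 119.0756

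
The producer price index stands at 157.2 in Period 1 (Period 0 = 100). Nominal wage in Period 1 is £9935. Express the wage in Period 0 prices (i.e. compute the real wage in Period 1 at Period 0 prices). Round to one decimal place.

Real = Nominal ÷ (Index/100) = 9935 ÷ (157.2/100)
     = 9935 ÷ 1.572 = 6319.9746

6320.0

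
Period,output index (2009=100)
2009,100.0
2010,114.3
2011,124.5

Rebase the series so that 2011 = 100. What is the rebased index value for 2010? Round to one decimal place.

Rebased(2010) = 114.3 / 124.5 × 100 = 91.8072

91.8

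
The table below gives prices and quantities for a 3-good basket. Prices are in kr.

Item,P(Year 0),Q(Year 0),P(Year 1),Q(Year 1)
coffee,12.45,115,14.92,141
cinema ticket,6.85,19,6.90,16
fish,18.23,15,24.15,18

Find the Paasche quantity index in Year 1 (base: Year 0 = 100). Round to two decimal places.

119.90

Paasche quantity index uses current-period prices as weights.
ΣP(Year 1)·Q(Year 1) = 14.92×141 + 6.90×16 + 24.15×18 = 2103.72 + 110.4 + 434.7 = 2648.82
ΣP(Year 1)·Q(Year 0) = 14.92×115 + 6.90×19 + 24.15×15 = 1715.8 + 131.1 + 362.25 = 2209.15
Index = 2648.82 / 2209.15 × 100 = 119.9022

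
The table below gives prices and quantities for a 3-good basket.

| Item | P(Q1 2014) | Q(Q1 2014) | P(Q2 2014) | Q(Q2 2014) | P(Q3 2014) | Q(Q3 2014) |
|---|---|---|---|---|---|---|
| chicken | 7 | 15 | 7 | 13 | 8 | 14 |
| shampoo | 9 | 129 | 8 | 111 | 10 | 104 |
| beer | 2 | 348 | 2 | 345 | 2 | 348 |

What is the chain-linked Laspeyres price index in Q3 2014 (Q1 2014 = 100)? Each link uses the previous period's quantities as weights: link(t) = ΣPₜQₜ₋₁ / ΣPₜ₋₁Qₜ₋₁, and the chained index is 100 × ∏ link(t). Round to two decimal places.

Link Q1 2014→Q2 2014:
ΣP(Q2 2014)Q(Q1 2014) = 7×15 + 8×129 + 2×348 = 105 + 1032 + 696 = 1833
ΣP(Q1 2014)Q(Q1 2014) = 7×15 + 9×129 + 2×348 = 105 + 1161 + 696 = 1962
link = 1833/1962 = 0.934251
Link Q2 2014→Q3 2014:
ΣP(Q3 2014)Q(Q2 2014) = 8×13 + 10×111 + 2×345 = 104 + 1110 + 690 = 1904
ΣP(Q2 2014)Q(Q2 2014) = 7×13 + 8×111 + 2×345 = 91 + 888 + 690 = 1669
link = 1904/1669 = 1.140803
Chained index = 100 × 0.934251 × 1.140803 = 106.5796

106.58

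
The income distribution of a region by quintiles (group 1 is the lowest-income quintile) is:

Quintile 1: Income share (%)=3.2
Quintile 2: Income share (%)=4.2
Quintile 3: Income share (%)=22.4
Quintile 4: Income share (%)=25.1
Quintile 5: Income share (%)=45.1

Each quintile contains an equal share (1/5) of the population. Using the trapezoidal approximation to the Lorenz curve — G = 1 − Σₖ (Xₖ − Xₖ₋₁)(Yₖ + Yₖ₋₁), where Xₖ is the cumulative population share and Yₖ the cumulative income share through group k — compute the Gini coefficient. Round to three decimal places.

0.419

Cumulative income shares Yₖ: 0.0320, 0.0740, 0.2980, 0.5490, 1.0000
Σ (Xₖ−Xₖ₋₁)(Yₖ+Yₖ₋₁) = (1/5)(0.0320+0.0000) + (1/5)(0.0740+0.0320) + (1/5)(0.2980+0.0740) + (1/5)(0.5490+0.2980) + (1/5)(1.0000+0.5490)
  = 0.0064 + 0.0212 + 0.0744 + 0.1694 + 0.3098 = 0.5812
G = 1 − 0.5812 = 0.4188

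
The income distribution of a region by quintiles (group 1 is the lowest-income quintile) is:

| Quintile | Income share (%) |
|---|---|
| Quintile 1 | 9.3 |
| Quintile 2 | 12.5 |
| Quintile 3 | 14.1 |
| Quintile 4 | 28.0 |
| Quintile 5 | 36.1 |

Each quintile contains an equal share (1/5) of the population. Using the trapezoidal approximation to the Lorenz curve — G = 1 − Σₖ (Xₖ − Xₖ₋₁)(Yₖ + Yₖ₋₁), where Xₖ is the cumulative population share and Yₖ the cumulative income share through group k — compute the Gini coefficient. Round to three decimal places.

Cumulative income shares Yₖ: 0.0930, 0.2180, 0.3590, 0.6390, 1.0000
Σ (Xₖ−Xₖ₋₁)(Yₖ+Yₖ₋₁) = (1/5)(0.0930+0.0000) + (1/5)(0.2180+0.0930) + (1/5)(0.3590+0.2180) + (1/5)(0.6390+0.3590) + (1/5)(1.0000+0.6390)
  = 0.0186 + 0.0622 + 0.1154 + 0.1996 + 0.3278 = 0.7236
G = 1 − 0.7236 = 0.2764

0.276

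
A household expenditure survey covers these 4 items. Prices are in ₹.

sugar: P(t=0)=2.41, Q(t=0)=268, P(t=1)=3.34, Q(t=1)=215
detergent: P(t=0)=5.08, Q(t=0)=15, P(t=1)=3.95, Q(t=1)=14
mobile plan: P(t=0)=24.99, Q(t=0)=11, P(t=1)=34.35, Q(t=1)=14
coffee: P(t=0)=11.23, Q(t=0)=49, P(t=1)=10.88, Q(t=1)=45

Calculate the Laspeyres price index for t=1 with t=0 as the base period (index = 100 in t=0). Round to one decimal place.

Laspeyres price index uses base-period quantities as weights.
ΣP(t=1)·Q(t=0) = 3.34×268 + 3.95×15 + 34.35×11 + 10.88×49 = 895.12 + 59.25 + 377.85 + 533.12 = 1865.34
ΣP(t=0)·Q(t=0) = 2.41×268 + 5.08×15 + 24.99×11 + 11.23×49 = 645.88 + 76.2 + 274.89 + 550.27 = 1547.24
Index = 1865.34 / 1547.24 × 100 = 120.5592

120.6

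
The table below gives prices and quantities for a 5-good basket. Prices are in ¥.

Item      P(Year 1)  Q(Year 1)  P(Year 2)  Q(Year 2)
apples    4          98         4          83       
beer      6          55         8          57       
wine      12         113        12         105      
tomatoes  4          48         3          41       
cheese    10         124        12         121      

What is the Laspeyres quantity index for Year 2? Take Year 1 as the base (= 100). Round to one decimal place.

Laspeyres quantity index uses base-period prices as weights.
ΣP(Year 1)·Q(Year 2) = 4×83 + 6×57 + 12×105 + 4×41 + 10×121 = 332 + 342 + 1260 + 164 + 1210 = 3308
ΣP(Year 1)·Q(Year 1) = 4×98 + 6×55 + 12×113 + 4×48 + 10×124 = 392 + 330 + 1356 + 192 + 1240 = 3510
Index = 3308 / 3510 × 100 = 94.2450

94.2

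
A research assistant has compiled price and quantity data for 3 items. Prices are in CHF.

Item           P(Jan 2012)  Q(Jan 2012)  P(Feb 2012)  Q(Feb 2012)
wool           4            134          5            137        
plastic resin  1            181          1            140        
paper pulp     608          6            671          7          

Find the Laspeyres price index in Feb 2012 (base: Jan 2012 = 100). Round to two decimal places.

Laspeyres price index uses base-period quantities as weights.
ΣP(Feb 2012)·Q(Jan 2012) = 5×134 + 1×181 + 671×6 = 670 + 181 + 4026 = 4877
ΣP(Jan 2012)·Q(Jan 2012) = 4×134 + 1×181 + 608×6 = 536 + 181 + 3648 = 4365
Index = 4877 / 4365 × 100 = 111.7297

111.73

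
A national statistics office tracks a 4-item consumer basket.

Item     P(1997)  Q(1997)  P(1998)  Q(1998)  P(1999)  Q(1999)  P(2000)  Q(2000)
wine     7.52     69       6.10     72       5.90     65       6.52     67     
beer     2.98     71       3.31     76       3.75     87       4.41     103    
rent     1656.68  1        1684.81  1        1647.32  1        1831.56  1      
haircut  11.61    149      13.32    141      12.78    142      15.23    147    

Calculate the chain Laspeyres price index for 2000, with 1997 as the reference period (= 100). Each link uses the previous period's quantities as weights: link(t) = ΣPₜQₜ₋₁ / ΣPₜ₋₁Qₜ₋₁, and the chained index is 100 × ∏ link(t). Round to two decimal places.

Link 1997→1998:
ΣP(1998)Q(1997) = 6.10×69 + 3.31×71 + 1684.81×1 + 13.32×149 = 420.9 + 235.01 + 1684.81 + 1984.68 = 4325.4
ΣP(1997)Q(1997) = 7.52×69 + 2.98×71 + 1656.68×1 + 11.61×149 = 518.88 + 211.58 + 1656.68 + 1729.89 = 4117.03
link = 4325.4/4117.03 = 1.050612
Link 1998→1999:
ΣP(1999)Q(1998) = 5.90×72 + 3.75×76 + 1647.32×1 + 12.78×141 = 424.8 + 285 + 1647.32 + 1801.98 = 4159.1
ΣP(1998)Q(1998) = 6.10×72 + 3.31×76 + 1684.81×1 + 13.32×141 = 439.2 + 251.56 + 1684.81 + 1878.12 = 4253.69
link = 4159.1/4253.69 = 0.977763
Link 1999→2000:
ΣP(2000)Q(1999) = 6.52×65 + 4.41×87 + 1831.56×1 + 15.23×142 = 423.8 + 383.67 + 1831.56 + 2162.66 = 4801.69
ΣP(1999)Q(1999) = 5.90×65 + 3.75×87 + 1647.32×1 + 12.78×142 = 383.5 + 326.25 + 1647.32 + 1814.76 = 4171.83
link = 4801.69/4171.83 = 1.150979
Chained index = 100 × 1.050612 × 0.977763 × 1.150979 = 118.2342

118.23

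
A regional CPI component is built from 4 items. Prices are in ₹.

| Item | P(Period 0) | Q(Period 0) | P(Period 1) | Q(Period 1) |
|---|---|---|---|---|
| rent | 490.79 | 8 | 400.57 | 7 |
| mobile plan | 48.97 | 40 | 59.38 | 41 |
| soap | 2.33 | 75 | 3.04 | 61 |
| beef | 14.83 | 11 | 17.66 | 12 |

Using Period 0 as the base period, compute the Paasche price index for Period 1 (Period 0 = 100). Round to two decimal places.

Paasche price index uses current-period quantities as weights.
ΣP(Period 1)·Q(Period 1) = 400.57×7 + 59.38×41 + 3.04×61 + 17.66×12 = 2803.99 + 2434.58 + 185.44 + 211.92 = 5635.93
ΣP(Period 0)·Q(Period 1) = 490.79×7 + 48.97×41 + 2.33×61 + 14.83×12 = 3435.53 + 2007.77 + 142.13 + 177.96 = 5763.39
Index = 5635.93 / 5763.39 × 100 = 97.7885

97.79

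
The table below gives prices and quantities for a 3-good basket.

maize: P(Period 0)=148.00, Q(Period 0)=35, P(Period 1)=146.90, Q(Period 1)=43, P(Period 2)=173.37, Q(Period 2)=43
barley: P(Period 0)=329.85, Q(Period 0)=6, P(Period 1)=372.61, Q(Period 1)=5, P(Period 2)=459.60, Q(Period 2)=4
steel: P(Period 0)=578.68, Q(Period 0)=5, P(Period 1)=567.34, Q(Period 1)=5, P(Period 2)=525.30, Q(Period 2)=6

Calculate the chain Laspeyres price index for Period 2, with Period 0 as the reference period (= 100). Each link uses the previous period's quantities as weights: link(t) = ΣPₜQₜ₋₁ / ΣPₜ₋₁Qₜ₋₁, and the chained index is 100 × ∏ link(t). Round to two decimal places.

114.18

Link Period 0→Period 1:
ΣP(Period 1)Q(Period 0) = 146.90×35 + 372.61×6 + 567.34×5 = 5141.5 + 2235.66 + 2836.7 = 10213.86
ΣP(Period 0)Q(Period 0) = 148.00×35 + 329.85×6 + 578.68×5 = 5180 + 1979.1 + 2893.4 = 10052.5
link = 10213.86/10052.5 = 1.016052
Link Period 1→Period 2:
ΣP(Period 2)Q(Period 1) = 173.37×43 + 459.60×5 + 525.30×5 = 7454.91 + 2298 + 2626.5 = 12379.41
ΣP(Period 1)Q(Period 1) = 146.90×43 + 372.61×5 + 567.34×5 = 6316.7 + 1863.05 + 2836.7 = 11016.45
link = 12379.41/11016.45 = 1.123720
Chained index = 100 × 1.016052 × 1.123720 = 114.1758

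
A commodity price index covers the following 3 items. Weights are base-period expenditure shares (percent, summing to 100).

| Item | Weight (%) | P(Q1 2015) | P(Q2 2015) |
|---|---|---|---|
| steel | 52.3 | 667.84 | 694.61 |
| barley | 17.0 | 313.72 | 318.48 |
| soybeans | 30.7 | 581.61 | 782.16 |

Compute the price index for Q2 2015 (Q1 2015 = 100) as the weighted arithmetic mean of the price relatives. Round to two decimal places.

112.94

steel: 52.3 × (694.61/667.84) = 52.3 × 1.040084 = 54.3964
barley: 17.0 × (318.48/313.72) = 17.0 × 1.015173 = 17.2579
soybeans: 30.7 × (782.16/581.61) = 30.7 × 1.344819 = 41.2859
Index = Σ wᵢ·(p₁ᵢ/p₀ᵢ) = 54.3964 + 17.2579 + 41.2859 = 112.9403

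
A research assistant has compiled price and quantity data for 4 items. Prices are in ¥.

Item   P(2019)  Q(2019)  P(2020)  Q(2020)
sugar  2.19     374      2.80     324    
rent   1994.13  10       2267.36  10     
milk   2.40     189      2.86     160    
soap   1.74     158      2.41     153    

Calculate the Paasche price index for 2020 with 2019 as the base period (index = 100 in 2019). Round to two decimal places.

Paasche price index uses current-period quantities as weights.
ΣP(2020)·Q(2020) = 2.80×324 + 2267.36×10 + 2.86×160 + 2.41×153 = 907.2 + 22673.6 + 457.6 + 368.73 = 24407.13
ΣP(2019)·Q(2020) = 2.19×324 + 1994.13×10 + 2.40×160 + 1.74×153 = 709.56 + 19941.3 + 384 + 266.22 = 21301.08
Index = 24407.13 / 21301.08 × 100 = 114.5817

114.58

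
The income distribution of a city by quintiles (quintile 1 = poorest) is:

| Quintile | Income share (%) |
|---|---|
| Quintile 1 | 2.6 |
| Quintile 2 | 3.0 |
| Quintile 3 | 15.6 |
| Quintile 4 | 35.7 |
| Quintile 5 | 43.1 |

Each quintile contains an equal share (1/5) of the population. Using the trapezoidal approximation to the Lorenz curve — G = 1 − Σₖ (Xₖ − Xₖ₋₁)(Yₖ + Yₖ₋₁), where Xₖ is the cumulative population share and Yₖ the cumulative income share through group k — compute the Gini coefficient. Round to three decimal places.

Cumulative income shares Yₖ: 0.0260, 0.0560, 0.2120, 0.5690, 1.0000
Σ (Xₖ−Xₖ₋₁)(Yₖ+Yₖ₋₁) = (1/5)(0.0260+0.0000) + (1/5)(0.0560+0.0260) + (1/5)(0.2120+0.0560) + (1/5)(0.5690+0.2120) + (1/5)(1.0000+0.5690)
  = 0.0052 + 0.0164 + 0.0536 + 0.1562 + 0.3138 = 0.5452
G = 1 − 0.5452 = 0.4548

0.455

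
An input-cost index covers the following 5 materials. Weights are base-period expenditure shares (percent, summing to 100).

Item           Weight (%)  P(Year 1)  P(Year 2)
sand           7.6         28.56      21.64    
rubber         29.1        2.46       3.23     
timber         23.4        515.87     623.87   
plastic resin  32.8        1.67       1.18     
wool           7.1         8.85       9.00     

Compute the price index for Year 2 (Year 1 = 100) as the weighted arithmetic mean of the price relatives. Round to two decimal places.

102.66

sand: 7.6 × (21.64/28.56) = 7.6 × 0.757703 = 5.7585
rubber: 29.1 × (3.23/2.46) = 29.1 × 1.313008 = 38.2085
timber: 23.4 × (623.87/515.87) = 23.4 × 1.209355 = 28.2989
plastic resin: 32.8 × (1.18/1.67) = 32.8 × 0.706587 = 23.1760
wool: 7.1 × (9.00/8.85) = 7.1 × 1.016949 = 7.2203
Index = Σ wᵢ·(p₁ᵢ/p₀ᵢ) = 5.7585 + 38.2085 + 28.2989 + 23.1760 + 7.2203 = 102.6624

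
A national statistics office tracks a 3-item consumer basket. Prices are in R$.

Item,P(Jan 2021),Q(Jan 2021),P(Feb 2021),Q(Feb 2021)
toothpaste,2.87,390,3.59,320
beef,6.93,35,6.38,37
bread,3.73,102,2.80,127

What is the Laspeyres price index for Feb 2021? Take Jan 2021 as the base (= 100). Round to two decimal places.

Laspeyres price index uses base-period quantities as weights.
ΣP(Feb 2021)·Q(Jan 2021) = 3.59×390 + 6.38×35 + 2.80×102 = 1400.1 + 223.3 + 285.6 = 1909
ΣP(Jan 2021)·Q(Jan 2021) = 2.87×390 + 6.93×35 + 3.73×102 = 1119.3 + 242.55 + 380.46 = 1742.31
Index = 1909 / 1742.31 × 100 = 109.5672

109.57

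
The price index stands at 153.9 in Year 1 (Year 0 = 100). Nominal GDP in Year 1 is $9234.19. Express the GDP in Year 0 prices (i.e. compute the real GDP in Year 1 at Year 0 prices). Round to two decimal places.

6000.12

Real = Nominal ÷ (Index/100) = 9234.19 ÷ (153.9/100)
     = 9234.19 ÷ 1.539 = 6000.1235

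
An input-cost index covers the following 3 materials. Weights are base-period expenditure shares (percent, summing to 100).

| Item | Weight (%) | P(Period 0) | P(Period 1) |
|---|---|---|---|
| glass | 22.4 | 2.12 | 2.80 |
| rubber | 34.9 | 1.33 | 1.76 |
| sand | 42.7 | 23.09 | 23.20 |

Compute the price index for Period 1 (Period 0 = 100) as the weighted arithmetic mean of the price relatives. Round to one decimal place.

118.7

glass: 22.4 × (2.80/2.12) = 22.4 × 1.320755 = 29.5849
rubber: 34.9 × (1.76/1.33) = 34.9 × 1.323308 = 46.1835
sand: 42.7 × (23.20/23.09) = 42.7 × 1.004764 = 42.9034
Index = Σ wᵢ·(p₁ᵢ/p₀ᵢ) = 29.5849 + 46.1835 + 42.9034 = 118.6718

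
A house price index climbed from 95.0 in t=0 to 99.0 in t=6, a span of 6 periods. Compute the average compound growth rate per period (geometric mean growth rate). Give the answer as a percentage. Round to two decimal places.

0.69%

Growth factor = (99.0/95.0)^(1/6) = (1.042105)^(1/6) = 1.006898
Growth rate = 1.006898 − 1 = 0.006898 = 0.6898%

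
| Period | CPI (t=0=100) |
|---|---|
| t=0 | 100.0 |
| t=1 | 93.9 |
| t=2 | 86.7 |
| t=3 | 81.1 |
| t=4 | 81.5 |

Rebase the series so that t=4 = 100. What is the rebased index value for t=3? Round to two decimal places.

99.51

Rebased(t=3) = 81.1 / 81.5 × 100 = 99.5092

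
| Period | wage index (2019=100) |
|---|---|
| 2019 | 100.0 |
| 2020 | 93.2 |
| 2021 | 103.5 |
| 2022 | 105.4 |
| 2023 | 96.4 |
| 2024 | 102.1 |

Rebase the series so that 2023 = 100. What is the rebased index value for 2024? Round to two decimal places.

Rebased(2024) = 102.1 / 96.4 × 100 = 105.9129

105.91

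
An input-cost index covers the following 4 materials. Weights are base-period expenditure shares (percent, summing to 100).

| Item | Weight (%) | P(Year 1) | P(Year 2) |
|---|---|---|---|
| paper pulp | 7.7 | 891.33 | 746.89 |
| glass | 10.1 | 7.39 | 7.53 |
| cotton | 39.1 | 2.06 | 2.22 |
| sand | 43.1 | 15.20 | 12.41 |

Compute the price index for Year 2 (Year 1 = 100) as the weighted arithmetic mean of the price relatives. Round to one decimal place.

paper pulp: 7.7 × (746.89/891.33) = 7.7 × 0.837950 = 6.4522
glass: 10.1 × (7.53/7.39) = 10.1 × 1.018945 = 10.2913
cotton: 39.1 × (2.22/2.06) = 39.1 × 1.077670 = 42.1369
sand: 43.1 × (12.41/15.20) = 43.1 × 0.816447 = 35.1889
Index = Σ wᵢ·(p₁ᵢ/p₀ᵢ) = 6.4522 + 10.2913 + 42.1369 + 35.1889 = 94.0693

94.1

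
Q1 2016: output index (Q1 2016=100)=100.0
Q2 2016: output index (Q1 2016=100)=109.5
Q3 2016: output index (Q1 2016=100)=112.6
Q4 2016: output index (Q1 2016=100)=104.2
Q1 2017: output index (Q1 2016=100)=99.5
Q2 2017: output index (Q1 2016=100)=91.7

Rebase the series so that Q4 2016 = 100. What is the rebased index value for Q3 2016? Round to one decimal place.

Rebased(Q3 2016) = 112.6 / 104.2 × 100 = 108.0614

108.1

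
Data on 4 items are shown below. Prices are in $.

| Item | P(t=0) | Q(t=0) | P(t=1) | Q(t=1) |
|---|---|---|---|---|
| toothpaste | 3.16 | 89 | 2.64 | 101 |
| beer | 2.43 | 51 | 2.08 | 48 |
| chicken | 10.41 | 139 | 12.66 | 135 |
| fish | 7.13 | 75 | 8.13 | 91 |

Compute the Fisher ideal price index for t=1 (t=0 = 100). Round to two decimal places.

Laspeyres component (base-period weights):
ΣP(t=1)Q(t=0) = 2.64×89 + 2.08×51 + 12.66×139 + 8.13×75 = 234.96 + 106.08 + 1759.74 + 609.75 = 2710.53
ΣP(t=0)Q(t=0) = 3.16×89 + 2.43×51 + 10.41×139 + 7.13×75 = 281.24 + 123.93 + 1446.99 + 534.75 = 2386.91
L = 2710.53 / 2386.91 × 100 = 113.5581
Paasche component (current-period weights):
ΣP(t=1)Q(t=1) = 2.64×101 + 2.08×48 + 12.66×135 + 8.13×91 = 266.64 + 99.84 + 1709.1 + 739.83 = 2815.41
ΣP(t=0)Q(t=1) = 3.16×101 + 2.43×48 + 10.41×135 + 7.13×91 = 319.16 + 116.64 + 1405.35 + 648.83 = 2489.98
P = 2815.41 / 2489.98 × 100 = 113.0696
Fisher = √(L × P) = √(113.5581 × 113.0696) = 113.3136

113.31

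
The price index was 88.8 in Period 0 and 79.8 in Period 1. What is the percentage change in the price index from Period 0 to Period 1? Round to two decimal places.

-10.14%

Change = (79.8 − 88.8) / 88.8 × 100
       = -9.0 / 88.8 × 100 = -10.1351%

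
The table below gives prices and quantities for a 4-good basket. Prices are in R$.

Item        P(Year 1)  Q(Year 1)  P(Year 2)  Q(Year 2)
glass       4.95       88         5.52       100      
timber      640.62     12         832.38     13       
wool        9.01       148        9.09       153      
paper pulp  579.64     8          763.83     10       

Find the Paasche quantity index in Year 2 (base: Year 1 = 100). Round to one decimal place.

Paasche quantity index uses current-period prices as weights.
ΣP(Year 2)·Q(Year 2) = 5.52×100 + 832.38×13 + 9.09×153 + 763.83×10 = 552 + 10820.94 + 1390.77 + 7638.3 = 20402.01
ΣP(Year 2)·Q(Year 1) = 5.52×88 + 832.38×12 + 9.09×148 + 763.83×8 = 485.76 + 9988.56 + 1345.32 + 6110.64 = 17930.28
Index = 20402.01 / 17930.28 × 100 = 113.7852

113.8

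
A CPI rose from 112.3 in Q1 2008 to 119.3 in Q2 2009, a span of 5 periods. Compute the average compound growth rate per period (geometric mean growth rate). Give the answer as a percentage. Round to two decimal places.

1.22%

Growth factor = (119.3/112.3)^(1/5) = (1.062333)^(1/5) = 1.012167
Growth rate = 1.012167 − 1 = 0.012167 = 1.2167%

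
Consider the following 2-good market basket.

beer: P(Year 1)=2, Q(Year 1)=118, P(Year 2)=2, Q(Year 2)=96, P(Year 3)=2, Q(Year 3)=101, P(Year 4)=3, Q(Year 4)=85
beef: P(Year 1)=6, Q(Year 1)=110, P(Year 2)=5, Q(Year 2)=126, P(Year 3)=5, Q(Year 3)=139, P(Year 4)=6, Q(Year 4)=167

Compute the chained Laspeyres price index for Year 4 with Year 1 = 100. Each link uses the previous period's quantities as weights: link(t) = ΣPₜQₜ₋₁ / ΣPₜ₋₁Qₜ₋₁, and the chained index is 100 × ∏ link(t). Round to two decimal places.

111.19

Link Year 1→Year 2:
ΣP(Year 2)Q(Year 1) = 2×118 + 5×110 = 236 + 550 = 786
ΣP(Year 1)Q(Year 1) = 2×118 + 6×110 = 236 + 660 = 896
link = 786/896 = 0.877232
Link Year 2→Year 3:
ΣP(Year 3)Q(Year 2) = 2×96 + 5×126 = 192 + 630 = 822
ΣP(Year 2)Q(Year 2) = 2×96 + 5×126 = 192 + 630 = 822
link = 822/822 = 1.000000
Link Year 3→Year 4:
ΣP(Year 4)Q(Year 3) = 3×101 + 6×139 = 303 + 834 = 1137
ΣP(Year 3)Q(Year 3) = 2×101 + 5×139 = 202 + 695 = 897
link = 1137/897 = 1.267559
Chained index = 100 × 0.877232 × 1.000000 × 1.267559 = 111.1943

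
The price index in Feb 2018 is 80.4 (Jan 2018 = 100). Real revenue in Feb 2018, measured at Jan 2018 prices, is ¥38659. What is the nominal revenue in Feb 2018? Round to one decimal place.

31081.8

Nominal = Real × (Index/100) = 38659 × (80.4/100)
        = 38659 × 0.804 = 31081.8360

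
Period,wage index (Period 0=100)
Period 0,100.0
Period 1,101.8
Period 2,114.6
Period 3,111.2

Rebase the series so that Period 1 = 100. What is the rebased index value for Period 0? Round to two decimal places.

98.23

Rebased(Period 0) = 100.0 / 101.8 × 100 = 98.2318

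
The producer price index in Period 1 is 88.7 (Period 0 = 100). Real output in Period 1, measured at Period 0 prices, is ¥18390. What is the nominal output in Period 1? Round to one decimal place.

16311.9

Nominal = Real × (Index/100) = 18390 × (88.7/100)
        = 18390 × 0.887 = 16311.9300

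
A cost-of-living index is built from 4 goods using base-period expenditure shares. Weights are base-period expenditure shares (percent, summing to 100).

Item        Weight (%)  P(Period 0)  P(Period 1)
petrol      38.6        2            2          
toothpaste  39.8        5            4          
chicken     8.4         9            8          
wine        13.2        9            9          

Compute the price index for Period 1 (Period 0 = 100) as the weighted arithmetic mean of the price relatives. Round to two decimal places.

91.11

petrol: 38.6 × (2/2) = 38.6 × 1.000000 = 38.6000
toothpaste: 39.8 × (4/5) = 39.8 × 0.800000 = 31.8400
chicken: 8.4 × (8/9) = 8.4 × 0.888889 = 7.4667
wine: 13.2 × (9/9) = 13.2 × 1.000000 = 13.2000
Index = Σ wᵢ·(p₁ᵢ/p₀ᵢ) = 38.6000 + 31.8400 + 7.4667 + 13.2000 = 91.1067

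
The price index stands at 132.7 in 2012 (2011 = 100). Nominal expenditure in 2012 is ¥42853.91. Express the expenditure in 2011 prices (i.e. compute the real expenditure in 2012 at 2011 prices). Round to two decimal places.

Real = Nominal ÷ (Index/100) = 42853.91 ÷ (132.7/100)
     = 42853.91 ÷ 1.327 = 32293.8282

32293.83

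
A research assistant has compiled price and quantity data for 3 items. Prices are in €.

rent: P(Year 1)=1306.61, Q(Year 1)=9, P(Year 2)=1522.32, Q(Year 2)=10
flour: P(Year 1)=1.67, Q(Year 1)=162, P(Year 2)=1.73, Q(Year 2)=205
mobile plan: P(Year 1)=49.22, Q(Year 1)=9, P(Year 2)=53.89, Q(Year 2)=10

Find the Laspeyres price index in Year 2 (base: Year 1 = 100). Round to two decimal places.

115.98

Laspeyres price index uses base-period quantities as weights.
ΣP(Year 2)·Q(Year 1) = 1522.32×9 + 1.73×162 + 53.89×9 = 13700.88 + 280.26 + 485.01 = 14466.15
ΣP(Year 1)·Q(Year 1) = 1306.61×9 + 1.67×162 + 49.22×9 = 11759.49 + 270.54 + 442.98 = 12473.01
Index = 14466.15 / 12473.01 × 100 = 115.9796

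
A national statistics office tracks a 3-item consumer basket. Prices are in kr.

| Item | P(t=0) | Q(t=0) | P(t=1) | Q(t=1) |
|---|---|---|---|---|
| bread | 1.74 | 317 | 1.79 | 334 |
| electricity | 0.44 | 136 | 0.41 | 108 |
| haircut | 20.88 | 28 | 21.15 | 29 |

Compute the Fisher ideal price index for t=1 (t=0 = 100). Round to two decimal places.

101.67

Laspeyres component (base-period weights):
ΣP(t=1)Q(t=0) = 1.79×317 + 0.41×136 + 21.15×28 = 567.43 + 55.76 + 592.2 = 1215.39
ΣP(t=0)Q(t=0) = 1.74×317 + 0.44×136 + 20.88×28 = 551.58 + 59.84 + 584.64 = 1196.06
L = 1215.39 / 1196.06 × 100 = 101.6161
Paasche component (current-period weights):
ΣP(t=1)Q(t=1) = 1.79×334 + 0.41×108 + 21.15×29 = 597.86 + 44.28 + 613.35 = 1255.49
ΣP(t=0)Q(t=1) = 1.74×334 + 0.44×108 + 20.88×29 = 581.16 + 47.52 + 605.52 = 1234.2
P = 1255.49 / 1234.2 × 100 = 101.7250
Fisher = √(L × P) = √(101.6161 × 101.7250) = 101.6706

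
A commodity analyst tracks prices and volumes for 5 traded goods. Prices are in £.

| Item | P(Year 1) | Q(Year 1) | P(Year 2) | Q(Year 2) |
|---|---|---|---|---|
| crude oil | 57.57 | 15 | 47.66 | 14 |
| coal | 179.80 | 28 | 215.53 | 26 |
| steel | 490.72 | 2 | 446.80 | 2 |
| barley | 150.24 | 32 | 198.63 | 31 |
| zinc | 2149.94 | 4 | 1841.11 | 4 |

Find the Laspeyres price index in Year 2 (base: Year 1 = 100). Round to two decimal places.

Laspeyres price index uses base-period quantities as weights.
ΣP(Year 2)·Q(Year 1) = 47.66×15 + 215.53×28 + 446.80×2 + 198.63×32 + 1841.11×4 = 714.9 + 6034.84 + 893.6 + 6356.16 + 7364.44 = 21363.94
ΣP(Year 1)·Q(Year 1) = 57.57×15 + 179.80×28 + 490.72×2 + 150.24×32 + 2149.94×4 = 863.55 + 5034.4 + 981.44 + 4807.68 + 8599.76 = 20286.83
Index = 21363.94 / 20286.83 × 100 = 105.3094

105.31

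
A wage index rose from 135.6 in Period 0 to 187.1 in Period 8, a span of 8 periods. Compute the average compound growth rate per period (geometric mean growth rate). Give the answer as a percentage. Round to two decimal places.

Growth factor = (187.1/135.6)^(1/8) = (1.379794)^(1/8) = 1.041062
Growth rate = 1.041062 − 1 = 0.041062 = 4.1062%

4.11%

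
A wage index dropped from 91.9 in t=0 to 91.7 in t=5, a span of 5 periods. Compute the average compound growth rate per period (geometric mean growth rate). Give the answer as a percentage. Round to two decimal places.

Growth factor = (91.7/91.9)^(1/5) = (0.997824)^(1/5) = 0.999564
Growth rate = 0.999564 − 1 = -0.000436 = -0.0436%

-0.04%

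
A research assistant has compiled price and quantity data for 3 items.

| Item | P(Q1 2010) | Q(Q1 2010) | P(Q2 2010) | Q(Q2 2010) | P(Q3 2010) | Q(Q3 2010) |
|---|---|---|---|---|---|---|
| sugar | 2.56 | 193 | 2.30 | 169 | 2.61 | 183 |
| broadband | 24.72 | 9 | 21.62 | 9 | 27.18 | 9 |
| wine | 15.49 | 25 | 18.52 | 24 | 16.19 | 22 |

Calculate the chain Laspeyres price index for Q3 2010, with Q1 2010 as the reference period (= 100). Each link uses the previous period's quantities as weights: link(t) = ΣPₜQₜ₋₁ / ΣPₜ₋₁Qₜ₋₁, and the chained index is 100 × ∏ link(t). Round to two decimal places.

Link Q1 2010→Q2 2010:
ΣP(Q2 2010)Q(Q1 2010) = 2.30×193 + 21.62×9 + 18.52×25 = 443.9 + 194.58 + 463 = 1101.48
ΣP(Q1 2010)Q(Q1 2010) = 2.56×193 + 24.72×9 + 15.49×25 = 494.08 + 222.48 + 387.25 = 1103.81
link = 1101.48/1103.81 = 0.997889
Link Q2 2010→Q3 2010:
ΣP(Q3 2010)Q(Q2 2010) = 2.61×169 + 27.18×9 + 16.19×24 = 441.09 + 244.62 + 388.56 = 1074.27
ΣP(Q2 2010)Q(Q2 2010) = 2.30×169 + 21.62×9 + 18.52×24 = 388.7 + 194.58 + 444.48 = 1027.76
link = 1074.27/1027.76 = 1.045254
Chained index = 100 × 0.997889 × 1.045254 = 104.3047

104.30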